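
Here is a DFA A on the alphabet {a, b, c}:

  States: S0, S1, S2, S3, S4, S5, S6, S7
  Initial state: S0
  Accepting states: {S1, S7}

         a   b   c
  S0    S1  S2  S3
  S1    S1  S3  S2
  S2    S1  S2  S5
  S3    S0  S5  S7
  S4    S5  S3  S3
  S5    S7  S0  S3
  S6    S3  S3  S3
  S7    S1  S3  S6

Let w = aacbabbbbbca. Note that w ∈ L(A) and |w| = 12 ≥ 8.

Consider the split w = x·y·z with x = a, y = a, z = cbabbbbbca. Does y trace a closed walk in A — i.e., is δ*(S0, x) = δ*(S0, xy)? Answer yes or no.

yes

Run of A on the first 2 characters of w = a a:
  step 0: S0  (start)
  step 1: S1  (read a: S0→S1)
  step 2: S1  (read a: S1→S1)

After x (step 1): S1. After xy (step 2): S1.
They match, so y = a drives A around a cycle from S1 back to itself; pumping y any number of times keeps A in S1 before reading z, and xyⁱz ∈ L(A) for every i ≥ 0.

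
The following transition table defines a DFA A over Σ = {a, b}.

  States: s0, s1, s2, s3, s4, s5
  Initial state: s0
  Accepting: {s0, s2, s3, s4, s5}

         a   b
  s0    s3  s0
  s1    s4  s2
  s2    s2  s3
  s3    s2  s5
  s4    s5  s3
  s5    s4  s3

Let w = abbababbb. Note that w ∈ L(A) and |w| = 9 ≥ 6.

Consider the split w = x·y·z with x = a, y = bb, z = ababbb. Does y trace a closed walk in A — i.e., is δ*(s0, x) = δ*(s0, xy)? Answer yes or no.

State sequence: s0 -a-> s3 -b-> s5 -b-> s3

After x (step 1): s3. After xy (step 3): s3.
They match, so y = bb drives A around a cycle from s3 back to itself; pumping y any number of times keeps A in s3 before reading z, and xyⁱz ∈ L(A) for every i ≥ 0.

yes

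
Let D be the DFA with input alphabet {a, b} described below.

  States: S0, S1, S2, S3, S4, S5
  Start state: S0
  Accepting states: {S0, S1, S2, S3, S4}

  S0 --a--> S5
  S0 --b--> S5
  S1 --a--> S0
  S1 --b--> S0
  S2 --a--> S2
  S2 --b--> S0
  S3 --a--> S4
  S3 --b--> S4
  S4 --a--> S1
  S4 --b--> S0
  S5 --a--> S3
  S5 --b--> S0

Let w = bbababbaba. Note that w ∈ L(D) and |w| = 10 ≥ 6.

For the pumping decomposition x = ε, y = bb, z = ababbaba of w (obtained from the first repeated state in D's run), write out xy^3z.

xy^3z = ε·bb·bb·bb·ababbaba = bbbbbbababbaba.
Reading y = bb takes D from S0 back to S0, so after x·y·y·y the machine is still in S0, and z then leads to the accepting state S1. Hence bbbbbbababbaba ∈ L(D).

bbbbbbababbaba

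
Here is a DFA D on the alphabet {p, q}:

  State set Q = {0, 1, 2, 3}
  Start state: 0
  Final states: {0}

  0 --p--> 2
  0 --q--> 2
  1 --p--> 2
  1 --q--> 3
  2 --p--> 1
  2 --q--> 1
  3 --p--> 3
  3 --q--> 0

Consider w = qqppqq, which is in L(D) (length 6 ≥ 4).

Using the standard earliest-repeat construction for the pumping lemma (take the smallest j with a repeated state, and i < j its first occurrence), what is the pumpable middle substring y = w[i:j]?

qp

Run of D on w = q q p p q q:
  step 0: 0  (start)
  step 1: 2  (read q: 0→2)
  step 2: 1  (read q: 2→1)
  step 3: 2  (read p: 1→2)   ← first repeat (2 seen earlier)
  step 4: 1  (read p: 2→1)
  step 5: 3  (read q: 1→3)
  step 6: 0  (read q: 3→0)

So i = 1, j = 3, giving x = w[0:1] = q, y = w[1:3] = qp, z = w[3:6] = pqq.
Check: |xy| = 3 ≤ 4 and |y| = 2 ≥ 1. Reading y takes D from 2 back to 2, so every xyⁱz is accepted.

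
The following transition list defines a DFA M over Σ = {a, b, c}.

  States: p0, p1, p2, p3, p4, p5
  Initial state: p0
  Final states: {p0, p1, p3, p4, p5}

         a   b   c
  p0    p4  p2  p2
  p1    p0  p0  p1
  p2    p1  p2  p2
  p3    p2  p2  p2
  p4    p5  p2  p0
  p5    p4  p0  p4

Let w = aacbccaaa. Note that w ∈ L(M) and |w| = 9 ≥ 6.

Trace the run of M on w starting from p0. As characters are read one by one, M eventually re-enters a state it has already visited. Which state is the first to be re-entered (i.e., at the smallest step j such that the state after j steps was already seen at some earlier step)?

Run of M on w = a a c b c c a a a:
  step 0: p0  (start)
  step 1: p4  (read a: p0→p4)
  step 2: p5  (read a: p4→p5)
  step 3: p4  (read c: p5→p4)   ← first repeat (p4 seen earlier)
  step 4: p2  (read b: p4→p2)
  step 5: p2  (read c: p2→p2)
  step 6: p2  (read c: p2→p2)
  step 7: p1  (read a: p2→p1)
  step 8: p0  (read a: p1→p0)
  step 9: p4  (read a: p0→p4)

The earliest repeat is at step j = 3: M is in p4, which it already visited at step i = 1.
The DFA has 6 states, so the proof of the pumping lemma guarantees a repeated state among the first 6+1 visited; the segment between the two visits is the pumpable y.

p4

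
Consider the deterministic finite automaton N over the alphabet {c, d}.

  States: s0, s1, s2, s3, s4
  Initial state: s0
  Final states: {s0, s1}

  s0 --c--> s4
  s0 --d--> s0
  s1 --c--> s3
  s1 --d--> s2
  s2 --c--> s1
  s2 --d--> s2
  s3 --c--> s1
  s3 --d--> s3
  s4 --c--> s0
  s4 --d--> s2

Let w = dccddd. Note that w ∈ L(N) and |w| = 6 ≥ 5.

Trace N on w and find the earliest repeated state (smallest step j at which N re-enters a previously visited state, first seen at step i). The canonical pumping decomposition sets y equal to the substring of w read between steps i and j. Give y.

State sequence: s0 -d-> s0 -c-> s4 -c-> s0 -d-> s0 -d-> s0 -d-> s0
First repeat at step 1: s0 was already visited.

So i = 0, j = 1, giving x = w[0:0] = ε, y = w[0:1] = d, z = w[1:6] = ccddd.
Check: |xy| = 1 ≤ 5 and |y| = 1 ≥ 1. Reading y takes N from s0 back to s0, so every xyⁱz is accepted.

d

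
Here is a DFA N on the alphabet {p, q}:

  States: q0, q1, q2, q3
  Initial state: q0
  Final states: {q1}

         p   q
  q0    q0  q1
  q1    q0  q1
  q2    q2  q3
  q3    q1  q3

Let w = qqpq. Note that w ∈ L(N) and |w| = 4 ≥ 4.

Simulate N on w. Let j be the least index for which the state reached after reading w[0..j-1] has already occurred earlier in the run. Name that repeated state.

Run of N on w = q q p q:
  step 0: q0  (start)
  step 1: q1  (read q: q0→q1)
  step 2: q1  (read q: q1→q1)   ← first repeat (q1 seen earlier)
  step 3: q0  (read p: q1→q0)
  step 4: q1  (read q: q0→q1)

The earliest repeat is at step j = 2: N is in q1, which it already visited at step i = 1.
Pumping length from the standard proof: p = 4 (the number of states). The repeated state found above gives |xy| = j ≤ 4 and |y| = j − i ≥ 1.

q1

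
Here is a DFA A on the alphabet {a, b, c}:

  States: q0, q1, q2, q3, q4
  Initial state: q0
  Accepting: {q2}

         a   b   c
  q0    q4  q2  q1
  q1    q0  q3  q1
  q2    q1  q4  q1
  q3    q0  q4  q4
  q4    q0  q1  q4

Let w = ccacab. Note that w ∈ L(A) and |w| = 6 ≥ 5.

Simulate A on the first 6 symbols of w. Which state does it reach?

State sequence: q0 -c-> q1 -c-> q1 -a-> q0 -c-> q1 -a-> q0 -b-> q2

After reading 6 characters, A is in state q2.
(This kind of state-tracing is the core of the pumping-lemma construction: with 5 states, pigeonhole forces a repeat within the first 5 steps.)

q2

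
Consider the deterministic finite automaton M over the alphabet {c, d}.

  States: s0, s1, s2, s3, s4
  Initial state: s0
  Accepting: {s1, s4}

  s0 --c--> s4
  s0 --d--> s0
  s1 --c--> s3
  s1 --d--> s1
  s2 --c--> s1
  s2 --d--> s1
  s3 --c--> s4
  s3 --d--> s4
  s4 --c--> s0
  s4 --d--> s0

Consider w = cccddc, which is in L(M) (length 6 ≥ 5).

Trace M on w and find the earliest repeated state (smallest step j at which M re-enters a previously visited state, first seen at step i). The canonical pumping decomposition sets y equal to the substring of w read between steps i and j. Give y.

cc

Run of M on w = c c c d d c:
  step 0: s0  (start)
  step 1: s4  (read c: s0→s4)
  step 2: s0  (read c: s4→s0)   ← first repeat (s0 seen earlier)
  step 3: s4  (read c: s0→s4)
  step 4: s0  (read d: s4→s0)
  step 5: s0  (read d: s0→s0)
  step 6: s4  (read c: s0→s4)

So i = 0, j = 2, giving x = w[0:0] = ε, y = w[0:2] = cc, z = w[2:6] = cddc.
Check: |xy| = 2 ≤ 5 and |y| = 2 ≥ 1. Reading y takes M from s0 back to s0, so every xyⁱz is accepted.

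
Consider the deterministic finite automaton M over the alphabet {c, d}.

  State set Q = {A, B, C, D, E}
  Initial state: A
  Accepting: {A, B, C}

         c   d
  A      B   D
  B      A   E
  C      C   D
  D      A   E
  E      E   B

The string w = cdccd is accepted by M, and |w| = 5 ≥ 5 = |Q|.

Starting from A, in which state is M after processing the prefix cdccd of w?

B

Run of M on the first 5 characters of w = c d c c d:
  step 0: A  (start)
  step 1: B  (read c: A→B)
  step 2: E  (read d: B→E)
  step 3: E  (read c: E→E)
  step 4: E  (read c: E→E)
  step 5: B  (read d: E→B)

After reading 5 characters, M is in state B.
(This kind of state-tracing is the core of the pumping-lemma construction: with 5 states, pigeonhole forces a repeat within the first 5 steps.)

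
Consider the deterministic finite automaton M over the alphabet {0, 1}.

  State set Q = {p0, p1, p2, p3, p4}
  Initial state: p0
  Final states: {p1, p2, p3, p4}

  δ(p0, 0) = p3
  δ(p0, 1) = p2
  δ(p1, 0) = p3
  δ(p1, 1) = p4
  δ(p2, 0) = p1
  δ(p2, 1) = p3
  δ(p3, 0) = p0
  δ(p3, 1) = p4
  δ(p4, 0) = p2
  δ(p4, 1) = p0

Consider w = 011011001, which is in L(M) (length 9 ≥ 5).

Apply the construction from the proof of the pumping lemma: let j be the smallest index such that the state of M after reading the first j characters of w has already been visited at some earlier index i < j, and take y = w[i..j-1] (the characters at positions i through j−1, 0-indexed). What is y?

011

Run of M on w = 0 1 1 0 1 1 0 0 1:
  step 0: p0  (start)
  step 1: p3  (read 0: p0→p3)
  step 2: p4  (read 1: p3→p4)
  step 3: p0  (read 1: p4→p0)   ← first repeat (p0 seen earlier)
  step 4: p3  (read 0: p0→p3)
  step 5: p4  (read 1: p3→p4)
  step 6: p0  (read 1: p4→p0)
  step 7: p3  (read 0: p0→p3)
  step 8: p0  (read 0: p3→p0)
  step 9: p2  (read 1: p0→p2)

So i = 0, j = 3, giving x = w[0:0] = ε, y = w[0:3] = 011, z = w[3:9] = 011001.
Check: |xy| = 3 ≤ 5 and |y| = 3 ≥ 1. Reading y takes M from p0 back to p0, so every xyⁱz is accepted.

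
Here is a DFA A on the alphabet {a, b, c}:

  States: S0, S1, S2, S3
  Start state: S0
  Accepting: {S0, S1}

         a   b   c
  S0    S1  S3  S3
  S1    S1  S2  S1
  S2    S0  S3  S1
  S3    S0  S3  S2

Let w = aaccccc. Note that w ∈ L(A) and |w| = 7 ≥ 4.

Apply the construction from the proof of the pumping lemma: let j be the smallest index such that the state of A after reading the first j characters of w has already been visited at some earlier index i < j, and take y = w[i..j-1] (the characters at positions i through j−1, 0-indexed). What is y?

State sequence: S0 -a-> S1 -a-> S1 -c-> S1 -c-> S1 -c-> S1 -c-> S1 -c-> S1
First repeat at step 2: S1 was already visited.

So i = 1, j = 2, giving x = w[0:1] = a, y = w[1:2] = a, z = w[2:7] = ccccc.
Check: |xy| = 2 ≤ 4 and |y| = 1 ≥ 1. Reading y takes A from S1 back to S1, so every xyⁱz is accepted.
Since A has 4 states, any run of length ≥ 4 visits 4+1 states, so by pigeonhole some state repeats within the first 4 steps — that repeat gives the pumpable loop.

a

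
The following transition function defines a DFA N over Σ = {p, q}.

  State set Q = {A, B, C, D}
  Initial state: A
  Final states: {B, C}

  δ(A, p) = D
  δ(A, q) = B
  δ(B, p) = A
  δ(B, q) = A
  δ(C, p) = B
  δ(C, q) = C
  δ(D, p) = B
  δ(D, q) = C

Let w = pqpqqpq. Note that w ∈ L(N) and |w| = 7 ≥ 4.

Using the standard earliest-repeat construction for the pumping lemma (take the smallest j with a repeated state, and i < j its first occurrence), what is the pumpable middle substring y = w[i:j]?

pqpq

State sequence: A -p-> D -q-> C -p-> B -q-> A -q-> B -p-> A -q-> B
First repeat at step 4: A was already visited.

So i = 0, j = 4, giving x = w[0:0] = ε, y = w[0:4] = pqpq, z = w[4:7] = qpq.
Check: |xy| = 4 ≤ 4 and |y| = 4 ≥ 1. Reading y takes N from A back to A, so every xyⁱz is accepted.
Pumping length from the standard proof: p = 4 (the number of states). The repeated state found above gives |xy| = j ≤ 4 and |y| = j − i ≥ 1.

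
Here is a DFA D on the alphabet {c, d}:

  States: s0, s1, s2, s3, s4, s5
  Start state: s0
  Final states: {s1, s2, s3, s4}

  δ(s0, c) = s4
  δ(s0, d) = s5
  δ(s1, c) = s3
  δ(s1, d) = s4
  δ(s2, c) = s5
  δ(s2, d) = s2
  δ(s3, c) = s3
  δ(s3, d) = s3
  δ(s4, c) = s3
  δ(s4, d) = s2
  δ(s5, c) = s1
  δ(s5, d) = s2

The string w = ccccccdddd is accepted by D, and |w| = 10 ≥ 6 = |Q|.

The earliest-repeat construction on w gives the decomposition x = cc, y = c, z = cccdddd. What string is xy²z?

xy^2z = cc·c·c·cccdddd = cccccccdddd.
Reading y = c takes D from s3 back to s3, so after x·y·y the machine is still in s3, and z then leads to the accepting state s3. Hence cccccccdddd ∈ L(D).

cccccccdddd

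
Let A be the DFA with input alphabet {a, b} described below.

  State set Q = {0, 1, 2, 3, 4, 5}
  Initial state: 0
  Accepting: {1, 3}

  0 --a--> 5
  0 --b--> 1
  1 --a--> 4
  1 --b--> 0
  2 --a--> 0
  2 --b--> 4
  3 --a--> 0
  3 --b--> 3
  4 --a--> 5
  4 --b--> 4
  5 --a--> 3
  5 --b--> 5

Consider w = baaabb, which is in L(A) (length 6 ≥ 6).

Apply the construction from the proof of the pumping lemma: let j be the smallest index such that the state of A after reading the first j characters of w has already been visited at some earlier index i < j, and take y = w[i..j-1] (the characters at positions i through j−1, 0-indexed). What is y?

Run of A on w = b a a a b b:
  step 0: 0  (start)
  step 1: 1  (read b: 0→1)
  step 2: 4  (read a: 1→4)
  step 3: 5  (read a: 4→5)
  step 4: 3  (read a: 5→3)
  step 5: 3  (read b: 3→3)   ← first repeat (3 seen earlier)
  step 6: 3  (read b: 3→3)

So i = 4, j = 5, giving x = w[0:4] = baaa, y = w[4:5] = b, z = w[5:6] = b.
Check: |xy| = 5 ≤ 6 and |y| = 1 ≥ 1. Reading y takes A from 3 back to 3, so every xyⁱz is accepted.
With |Q| = 6, pigeonhole forces a state repeat no later than step 6; the substring read between the first and second visits to that state can be pumped.

b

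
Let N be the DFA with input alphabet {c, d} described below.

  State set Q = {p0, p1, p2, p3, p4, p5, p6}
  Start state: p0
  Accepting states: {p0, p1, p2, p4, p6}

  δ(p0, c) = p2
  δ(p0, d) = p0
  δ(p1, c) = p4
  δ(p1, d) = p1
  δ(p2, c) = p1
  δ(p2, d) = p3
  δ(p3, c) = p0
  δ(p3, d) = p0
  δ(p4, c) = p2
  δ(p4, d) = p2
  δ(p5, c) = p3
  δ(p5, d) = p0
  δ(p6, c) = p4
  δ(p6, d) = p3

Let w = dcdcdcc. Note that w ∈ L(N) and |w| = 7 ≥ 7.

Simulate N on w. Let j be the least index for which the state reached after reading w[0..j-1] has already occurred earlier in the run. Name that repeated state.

p0

State sequence: p0 -d-> p0 -c-> p2 -d-> p3 -c-> p0 -d-> p0 -c-> p2 -c-> p1
First repeat at step 1: p0 was already visited.

The earliest repeat is at step j = 1: N is in p0, which it already visited at step i = 0.
With |Q| = 7, pigeonhole forces a state repeat no later than step 7; the substring read between the first and second visits to that state can be pumped.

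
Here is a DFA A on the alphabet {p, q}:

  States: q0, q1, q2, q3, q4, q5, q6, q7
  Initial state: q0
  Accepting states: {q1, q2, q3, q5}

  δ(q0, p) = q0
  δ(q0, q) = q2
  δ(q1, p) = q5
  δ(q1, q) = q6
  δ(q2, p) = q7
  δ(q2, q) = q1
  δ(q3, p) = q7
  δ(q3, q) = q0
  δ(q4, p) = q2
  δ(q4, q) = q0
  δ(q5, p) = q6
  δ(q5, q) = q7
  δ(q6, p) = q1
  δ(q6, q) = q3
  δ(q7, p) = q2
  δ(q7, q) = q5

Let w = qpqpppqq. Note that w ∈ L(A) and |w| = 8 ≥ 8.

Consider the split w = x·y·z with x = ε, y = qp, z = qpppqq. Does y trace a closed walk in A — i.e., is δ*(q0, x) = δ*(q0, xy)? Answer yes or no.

State sequence: q0 -q-> q2 -p-> q7

After x (step 0): q0. After xy (step 2): q7.
They differ (q0 ≠ q7), so y is not a cycle from the state after x; this split is not the one the pumping-lemma construction produces, and pumping y need not keep the string in L(A).

no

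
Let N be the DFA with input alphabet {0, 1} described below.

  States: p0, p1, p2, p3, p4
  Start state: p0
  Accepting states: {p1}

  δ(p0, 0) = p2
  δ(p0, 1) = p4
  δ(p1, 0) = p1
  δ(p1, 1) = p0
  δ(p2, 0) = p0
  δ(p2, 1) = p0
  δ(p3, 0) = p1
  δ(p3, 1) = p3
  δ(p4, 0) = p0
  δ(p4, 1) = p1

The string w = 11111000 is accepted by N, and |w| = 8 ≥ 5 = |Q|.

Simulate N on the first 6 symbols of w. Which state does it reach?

p1

State sequence: p0 -1-> p4 -1-> p1 -1-> p0 -1-> p4 -1-> p1 -0-> p1

After reading 6 characters, N is in state p1.
(This kind of state-tracing is the core of the pumping-lemma construction: with 5 states, pigeonhole forces a repeat within the first 5 steps.)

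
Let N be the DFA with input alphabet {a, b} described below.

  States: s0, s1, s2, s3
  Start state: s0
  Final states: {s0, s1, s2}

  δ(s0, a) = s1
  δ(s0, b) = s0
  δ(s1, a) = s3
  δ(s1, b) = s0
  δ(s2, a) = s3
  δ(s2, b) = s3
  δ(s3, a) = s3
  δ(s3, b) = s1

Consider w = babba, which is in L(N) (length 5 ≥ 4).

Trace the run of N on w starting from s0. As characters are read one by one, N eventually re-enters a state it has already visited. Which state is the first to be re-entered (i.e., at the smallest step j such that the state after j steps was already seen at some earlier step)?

s0

Run of N on w = b a b b a:
  step 0: s0  (start)
  step 1: s0  (read b: s0→s0)   ← first repeat (s0 seen earlier)
  step 2: s1  (read a: s0→s1)
  step 3: s0  (read b: s1→s0)
  step 4: s0  (read b: s0→s0)
  step 5: s1  (read a: s0→s1)

The earliest repeat is at step j = 1: N is in s0, which it already visited at step i = 0.
Pumping length from the standard proof: p = 4 (the number of states). The repeated state found above gives |xy| = j ≤ 4 and |y| = j − i ≥ 1.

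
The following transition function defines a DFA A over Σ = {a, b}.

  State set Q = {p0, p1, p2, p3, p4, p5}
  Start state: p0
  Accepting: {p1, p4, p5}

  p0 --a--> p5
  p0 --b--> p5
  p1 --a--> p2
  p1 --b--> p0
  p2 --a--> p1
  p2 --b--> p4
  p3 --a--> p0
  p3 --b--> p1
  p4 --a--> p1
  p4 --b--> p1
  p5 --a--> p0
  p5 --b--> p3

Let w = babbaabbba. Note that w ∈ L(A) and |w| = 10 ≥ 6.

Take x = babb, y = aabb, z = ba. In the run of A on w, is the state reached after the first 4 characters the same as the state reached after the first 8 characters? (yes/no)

no

State sequence: p0 -b-> p5 -a-> p0 -b-> p5 -b-> p3 -a-> p0 -a-> p5 -b-> p3 -b-> p1

After x (step 4): p3. After xy (step 8): p1.
They differ (p3 ≠ p1), so y is not a cycle from the state after x; this split is not the one the pumping-lemma construction produces, and pumping y need not keep the string in L(A).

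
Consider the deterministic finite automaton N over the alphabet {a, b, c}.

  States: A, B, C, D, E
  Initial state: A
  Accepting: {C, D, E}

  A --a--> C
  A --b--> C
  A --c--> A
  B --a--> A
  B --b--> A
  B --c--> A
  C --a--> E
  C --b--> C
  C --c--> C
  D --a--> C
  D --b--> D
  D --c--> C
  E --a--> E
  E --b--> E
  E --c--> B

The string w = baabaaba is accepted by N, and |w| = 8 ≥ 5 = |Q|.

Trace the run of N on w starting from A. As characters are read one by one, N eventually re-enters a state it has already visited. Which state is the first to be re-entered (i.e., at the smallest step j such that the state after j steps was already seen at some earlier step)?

Run of N on w = b a a b a a b a:
  step 0: A  (start)
  step 1: C  (read b: A→C)
  step 2: E  (read a: C→E)
  step 3: E  (read a: E→E)   ← first repeat (E seen earlier)
  step 4: E  (read b: E→E)
  step 5: E  (read a: E→E)
  step 6: E  (read a: E→E)
  step 7: E  (read b: E→E)
  step 8: E  (read a: E→E)

The earliest repeat is at step j = 3: N is in E, which it already visited at step i = 2.
Since N has 5 states, any run of length ≥ 5 visits 5+1 states, so by pigeonhole some state repeats within the first 5 steps — that repeat gives the pumpable loop.

E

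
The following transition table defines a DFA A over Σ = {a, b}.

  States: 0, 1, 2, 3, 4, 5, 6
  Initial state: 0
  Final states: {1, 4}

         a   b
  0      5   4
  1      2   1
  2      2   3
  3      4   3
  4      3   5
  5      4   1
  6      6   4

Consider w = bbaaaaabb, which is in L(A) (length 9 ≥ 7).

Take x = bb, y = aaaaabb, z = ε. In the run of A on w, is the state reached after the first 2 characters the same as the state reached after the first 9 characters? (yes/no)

no

State sequence: 0 -b-> 4 -b-> 5 -a-> 4 -a-> 3 -a-> 4 -a-> 3 -a-> 4 -b-> 5 -b-> 1

After x (step 2): 5. After xy (step 9): 1.
They differ (5 ≠ 1), so y is not a cycle from the state after x; this split is not the one the pumping-lemma construction produces, and pumping y need not keep the string in L(A).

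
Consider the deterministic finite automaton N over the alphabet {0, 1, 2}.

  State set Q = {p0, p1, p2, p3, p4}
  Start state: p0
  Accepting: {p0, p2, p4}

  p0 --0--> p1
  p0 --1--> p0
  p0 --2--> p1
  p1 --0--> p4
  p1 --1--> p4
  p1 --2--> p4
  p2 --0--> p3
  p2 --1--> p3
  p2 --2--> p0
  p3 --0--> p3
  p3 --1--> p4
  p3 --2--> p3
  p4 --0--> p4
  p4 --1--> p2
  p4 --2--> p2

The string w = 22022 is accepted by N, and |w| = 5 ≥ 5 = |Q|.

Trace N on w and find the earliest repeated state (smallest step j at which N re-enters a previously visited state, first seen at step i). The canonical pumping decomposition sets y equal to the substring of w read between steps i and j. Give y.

State sequence: p0 -2-> p1 -2-> p4 -0-> p4 -2-> p2 -2-> p0
First repeat at step 3: p4 was already visited.

So i = 2, j = 3, giving x = w[0:2] = 22, y = w[2:3] = 0, z = w[3:5] = 22.
Check: |xy| = 3 ≤ 5 and |y| = 1 ≥ 1. Reading y takes N from p4 back to p4, so every xyⁱz is accepted.
The DFA has 5 states, so the proof of the pumping lemma guarantees a repeated state among the first 5+1 visited; the segment between the two visits is the pumpable y.

0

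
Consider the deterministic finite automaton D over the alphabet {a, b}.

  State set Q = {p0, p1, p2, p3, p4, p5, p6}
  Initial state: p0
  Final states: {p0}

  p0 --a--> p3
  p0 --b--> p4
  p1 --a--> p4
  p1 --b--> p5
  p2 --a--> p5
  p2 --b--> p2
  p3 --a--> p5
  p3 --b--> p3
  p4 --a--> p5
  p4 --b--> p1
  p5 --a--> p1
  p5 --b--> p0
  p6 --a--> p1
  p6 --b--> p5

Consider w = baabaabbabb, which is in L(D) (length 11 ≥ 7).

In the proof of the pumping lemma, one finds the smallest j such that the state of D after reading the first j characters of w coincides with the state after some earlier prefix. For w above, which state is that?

State sequence: p0 -b-> p4 -a-> p5 -a-> p1 -b-> p5 -a-> p1 -a-> p4 -b-> p1 -b-> p5 -a-> p1 -b-> p5 -b-> p0
First repeat at step 4: p5 was already visited.

The earliest repeat is at step j = 4: D is in p5, which it already visited at step i = 2.
Since D has 7 states, any run of length ≥ 7 visits 7+1 states, so by pigeonhole some state repeats within the first 7 steps — that repeat gives the pumpable loop.

p5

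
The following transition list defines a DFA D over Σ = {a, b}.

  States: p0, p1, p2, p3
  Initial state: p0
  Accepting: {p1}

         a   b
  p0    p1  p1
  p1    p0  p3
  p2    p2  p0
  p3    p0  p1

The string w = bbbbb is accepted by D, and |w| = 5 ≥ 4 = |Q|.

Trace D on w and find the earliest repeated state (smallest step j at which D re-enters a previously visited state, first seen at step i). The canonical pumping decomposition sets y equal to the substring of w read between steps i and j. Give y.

bb

Run of D on w = b b b b b:
  step 0: p0  (start)
  step 1: p1  (read b: p0→p1)
  step 2: p3  (read b: p1→p3)
  step 3: p1  (read b: p3→p1)   ← first repeat (p1 seen earlier)
  step 4: p3  (read b: p1→p3)
  step 5: p1  (read b: p3→p1)

So i = 1, j = 3, giving x = w[0:1] = b, y = w[1:3] = bb, z = w[3:5] = bb.
Check: |xy| = 3 ≤ 4 and |y| = 2 ≥ 1. Reading y takes D from p1 back to p1, so every xyⁱz is accepted.
Pumping length from the standard proof: p = 4 (the number of states). The repeated state found above gives |xy| = j ≤ 4 and |y| = j − i ≥ 1.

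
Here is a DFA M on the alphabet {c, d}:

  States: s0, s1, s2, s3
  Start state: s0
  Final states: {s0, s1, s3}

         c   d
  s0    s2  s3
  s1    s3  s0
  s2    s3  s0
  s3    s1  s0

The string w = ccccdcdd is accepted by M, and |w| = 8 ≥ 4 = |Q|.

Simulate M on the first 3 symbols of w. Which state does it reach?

Run of M on the first 3 characters of w = c c c:
  step 0: s0  (start)
  step 1: s2  (read c: s0→s2)
  step 2: s3  (read c: s2→s3)
  step 3: s1  (read c: s3→s1)

After reading 3 characters, M is in state s1.
(This kind of state-tracing is the core of the pumping-lemma construction: with 4 states, pigeonhole forces a repeat within the first 4 steps.)

s1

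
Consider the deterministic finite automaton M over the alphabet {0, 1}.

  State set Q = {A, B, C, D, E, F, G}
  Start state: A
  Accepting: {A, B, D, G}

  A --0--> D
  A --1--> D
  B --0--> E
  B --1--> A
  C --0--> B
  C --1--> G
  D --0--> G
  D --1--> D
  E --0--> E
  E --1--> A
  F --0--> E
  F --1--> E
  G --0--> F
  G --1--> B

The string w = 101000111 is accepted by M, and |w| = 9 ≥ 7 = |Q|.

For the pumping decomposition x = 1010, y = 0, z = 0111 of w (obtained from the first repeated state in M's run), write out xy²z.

1010000111

xy^2z = 1010·0·0·0111 = 1010000111.
Reading y = 0 takes M from E back to E, so after x·y·y the machine is still in E, and z then leads to the accepting state D. Hence 1010000111 ∈ L(M).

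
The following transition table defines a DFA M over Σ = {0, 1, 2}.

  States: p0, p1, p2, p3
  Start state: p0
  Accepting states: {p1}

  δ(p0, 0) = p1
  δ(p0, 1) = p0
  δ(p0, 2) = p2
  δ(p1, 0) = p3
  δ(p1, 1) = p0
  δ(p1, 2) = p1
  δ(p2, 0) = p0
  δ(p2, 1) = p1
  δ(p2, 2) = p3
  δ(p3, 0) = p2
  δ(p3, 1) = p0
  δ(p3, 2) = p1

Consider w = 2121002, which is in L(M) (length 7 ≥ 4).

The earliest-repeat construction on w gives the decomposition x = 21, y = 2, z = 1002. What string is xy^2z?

xy^2z = 21·2·2·1002 = 21221002.
Reading y = 2 takes M from p1 back to p1, so after x·y·y the machine is still in p1, and z then leads to the accepting state p1. Hence 21221002 ∈ L(M).

21221002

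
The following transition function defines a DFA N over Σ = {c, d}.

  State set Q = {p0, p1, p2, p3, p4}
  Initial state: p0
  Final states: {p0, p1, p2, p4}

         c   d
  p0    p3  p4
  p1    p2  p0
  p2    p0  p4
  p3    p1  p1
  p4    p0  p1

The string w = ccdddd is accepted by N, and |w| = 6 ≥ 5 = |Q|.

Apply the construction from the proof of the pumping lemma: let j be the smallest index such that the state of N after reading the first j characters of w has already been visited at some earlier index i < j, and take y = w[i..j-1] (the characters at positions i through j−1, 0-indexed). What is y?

State sequence: p0 -c-> p3 -c-> p1 -d-> p0 -d-> p4 -d-> p1 -d-> p0
First repeat at step 3: p0 was already visited.

So i = 0, j = 3, giving x = w[0:0] = ε, y = w[0:3] = ccd, z = w[3:6] = ddd.
Check: |xy| = 3 ≤ 5 and |y| = 3 ≥ 1. Reading y takes N from p0 back to p0, so every xyⁱz is accepted.

ccd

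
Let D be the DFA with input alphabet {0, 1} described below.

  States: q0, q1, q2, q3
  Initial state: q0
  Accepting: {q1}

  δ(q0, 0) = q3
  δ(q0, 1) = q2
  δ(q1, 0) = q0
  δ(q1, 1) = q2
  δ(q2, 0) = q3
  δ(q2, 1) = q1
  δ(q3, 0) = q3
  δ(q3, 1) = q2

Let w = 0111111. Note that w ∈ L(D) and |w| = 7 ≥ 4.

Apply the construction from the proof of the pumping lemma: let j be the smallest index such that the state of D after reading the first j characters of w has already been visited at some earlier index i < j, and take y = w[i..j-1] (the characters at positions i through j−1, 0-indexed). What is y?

11

State sequence: q0 -0-> q3 -1-> q2 -1-> q1 -1-> q2 -1-> q1 -1-> q2 -1-> q1
First repeat at step 4: q2 was already visited.

So i = 2, j = 4, giving x = w[0:2] = 01, y = w[2:4] = 11, z = w[4:7] = 111.
Check: |xy| = 4 ≤ 4 and |y| = 2 ≥ 1. Reading y takes D from q2 back to q2, so every xyⁱz is accepted.
Pumping length from the standard proof: p = 4 (the number of states). The repeated state found above gives |xy| = j ≤ 4 and |y| = j − i ≥ 1.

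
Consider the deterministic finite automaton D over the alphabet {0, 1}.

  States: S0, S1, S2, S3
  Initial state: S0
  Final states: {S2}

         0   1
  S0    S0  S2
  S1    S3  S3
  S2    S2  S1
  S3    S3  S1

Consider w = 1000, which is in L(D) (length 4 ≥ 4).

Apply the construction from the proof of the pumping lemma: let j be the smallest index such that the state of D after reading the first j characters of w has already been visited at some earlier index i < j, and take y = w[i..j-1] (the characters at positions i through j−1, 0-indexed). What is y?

Run of D on w = 1 0 0 0:
  step 0: S0  (start)
  step 1: S2  (read 1: S0→S2)
  step 2: S2  (read 0: S2→S2)   ← first repeat (S2 seen earlier)
  step 3: S2  (read 0: S2→S2)
  step 4: S2  (read 0: S2→S2)

So i = 1, j = 2, giving x = w[0:1] = 1, y = w[1:2] = 0, z = w[2:4] = 00.
Check: |xy| = 2 ≤ 4 and |y| = 1 ≥ 1. Reading y takes D from S2 back to S2, so every xyⁱz is accepted.

0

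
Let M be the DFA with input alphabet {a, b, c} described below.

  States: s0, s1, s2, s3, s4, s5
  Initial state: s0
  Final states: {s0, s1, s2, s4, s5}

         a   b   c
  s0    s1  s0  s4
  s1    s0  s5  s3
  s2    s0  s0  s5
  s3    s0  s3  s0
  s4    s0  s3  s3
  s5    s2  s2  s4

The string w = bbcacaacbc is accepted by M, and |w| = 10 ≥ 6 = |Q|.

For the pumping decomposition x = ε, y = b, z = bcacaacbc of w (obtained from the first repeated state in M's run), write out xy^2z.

xy^2z = ε·b·b·bcacaacbc = bbbcacaacbc.
Reading y = b takes M from s0 back to s0, so after x·y·y the machine is still in s0, and z then leads to the accepting state s0. Hence bbbcacaacbc ∈ L(M).

bbbcacaacbc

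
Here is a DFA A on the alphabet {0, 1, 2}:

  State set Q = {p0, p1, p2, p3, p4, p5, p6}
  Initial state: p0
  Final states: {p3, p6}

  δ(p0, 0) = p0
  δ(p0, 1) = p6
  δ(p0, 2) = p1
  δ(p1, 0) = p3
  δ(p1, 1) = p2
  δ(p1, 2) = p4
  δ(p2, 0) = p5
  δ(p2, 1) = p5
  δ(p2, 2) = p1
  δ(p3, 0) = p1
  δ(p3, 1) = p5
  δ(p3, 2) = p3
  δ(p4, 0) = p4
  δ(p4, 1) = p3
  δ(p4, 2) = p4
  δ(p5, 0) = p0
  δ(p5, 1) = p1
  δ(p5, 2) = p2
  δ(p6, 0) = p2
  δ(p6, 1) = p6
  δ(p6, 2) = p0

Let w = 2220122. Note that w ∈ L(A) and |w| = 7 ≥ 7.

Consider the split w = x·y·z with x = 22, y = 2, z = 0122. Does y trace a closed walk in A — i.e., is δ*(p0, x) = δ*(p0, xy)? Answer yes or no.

yes

State sequence: p0 -2-> p1 -2-> p4 -2-> p4

After x (step 2): p4. After xy (step 3): p4.
They match, so y = 2 drives A around a cycle from p4 back to itself; pumping y any number of times keeps A in p4 before reading z, and xyⁱz ∈ L(A) for every i ≥ 0.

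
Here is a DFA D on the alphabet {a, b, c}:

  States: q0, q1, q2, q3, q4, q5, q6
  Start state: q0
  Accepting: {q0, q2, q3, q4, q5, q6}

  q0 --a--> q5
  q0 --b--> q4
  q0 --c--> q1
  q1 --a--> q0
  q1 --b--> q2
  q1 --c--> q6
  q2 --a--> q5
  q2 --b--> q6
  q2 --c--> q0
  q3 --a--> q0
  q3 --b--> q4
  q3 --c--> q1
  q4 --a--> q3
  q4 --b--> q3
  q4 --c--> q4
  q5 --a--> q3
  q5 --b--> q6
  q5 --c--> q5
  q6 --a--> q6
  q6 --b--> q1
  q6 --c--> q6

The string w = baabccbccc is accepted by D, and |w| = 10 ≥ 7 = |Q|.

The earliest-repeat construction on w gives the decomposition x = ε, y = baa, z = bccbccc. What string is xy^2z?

xy^2z = ε·baa·baa·bccbccc = baabaabccbccc.
Reading y = baa takes D from q0 back to q0, so after x·y·y the machine is still in q0, and z then leads to the accepting state q6. Hence baabaabccbccc ∈ L(D).

baabaabccbccc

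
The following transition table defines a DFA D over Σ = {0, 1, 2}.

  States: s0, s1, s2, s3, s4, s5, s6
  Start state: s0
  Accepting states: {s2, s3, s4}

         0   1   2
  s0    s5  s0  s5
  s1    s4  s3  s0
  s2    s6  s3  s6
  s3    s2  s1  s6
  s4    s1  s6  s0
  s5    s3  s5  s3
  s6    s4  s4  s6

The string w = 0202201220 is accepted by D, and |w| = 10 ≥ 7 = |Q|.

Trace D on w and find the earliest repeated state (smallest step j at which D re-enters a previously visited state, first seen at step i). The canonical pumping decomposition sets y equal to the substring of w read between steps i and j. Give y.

State sequence: s0 -0-> s5 -2-> s3 -0-> s2 -2-> s6 -2-> s6 -0-> s4 -1-> s6 -2-> s6 -2-> s6 -0-> s4
First repeat at step 5: s6 was already visited.

So i = 4, j = 5, giving x = w[0:4] = 0202, y = w[4:5] = 2, z = w[5:10] = 01220.
Check: |xy| = 5 ≤ 7 and |y| = 1 ≥ 1. Reading y takes D from s6 back to s6, so every xyⁱz is accepted.
Since D has 7 states, any run of length ≥ 7 visits 7+1 states, so by pigeonhole some state repeats within the first 7 steps — that repeat gives the pumpable loop.

2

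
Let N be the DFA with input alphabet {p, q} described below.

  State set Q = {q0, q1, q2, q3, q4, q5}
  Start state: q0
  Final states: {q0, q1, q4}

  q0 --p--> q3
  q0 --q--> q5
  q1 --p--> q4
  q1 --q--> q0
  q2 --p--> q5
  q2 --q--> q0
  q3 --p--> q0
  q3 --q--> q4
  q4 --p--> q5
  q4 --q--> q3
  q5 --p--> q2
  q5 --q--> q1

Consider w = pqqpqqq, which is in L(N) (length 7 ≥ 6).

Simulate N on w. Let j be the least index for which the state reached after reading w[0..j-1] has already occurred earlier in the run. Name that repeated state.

q3

State sequence: q0 -p-> q3 -q-> q4 -q-> q3 -p-> q0 -q-> q5 -q-> q1 -q-> q0
First repeat at step 3: q3 was already visited.

The earliest repeat is at step j = 3: N is in q3, which it already visited at step i = 1.
With |Q| = 6, pigeonhole forces a state repeat no later than step 6; the substring read between the first and second visits to that state can be pumped.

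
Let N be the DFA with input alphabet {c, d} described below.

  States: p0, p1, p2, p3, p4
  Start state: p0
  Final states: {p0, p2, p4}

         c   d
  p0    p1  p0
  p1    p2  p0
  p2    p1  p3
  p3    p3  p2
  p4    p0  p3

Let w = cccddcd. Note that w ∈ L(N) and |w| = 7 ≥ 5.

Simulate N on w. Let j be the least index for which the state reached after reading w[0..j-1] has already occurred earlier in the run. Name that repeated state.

State sequence: p0 -c-> p1 -c-> p2 -c-> p1 -d-> p0 -d-> p0 -c-> p1 -d-> p0
First repeat at step 3: p1 was already visited.

The earliest repeat is at step j = 3: N is in p1, which it already visited at step i = 1.
Pumping length from the standard proof: p = 5 (the number of states). The repeated state found above gives |xy| = j ≤ 5 and |y| = j − i ≥ 1.

p1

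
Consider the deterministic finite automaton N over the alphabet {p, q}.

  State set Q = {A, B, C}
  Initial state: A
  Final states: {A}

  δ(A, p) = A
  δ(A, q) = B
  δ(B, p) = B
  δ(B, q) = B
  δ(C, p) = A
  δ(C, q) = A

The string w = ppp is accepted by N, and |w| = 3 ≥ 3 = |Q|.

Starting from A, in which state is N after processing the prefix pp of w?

A

State sequence: A -p-> A -p-> A

After reading 2 characters, N is in state A.
(This kind of state-tracing is the core of the pumping-lemma construction: with 3 states, pigeonhole forces a repeat within the first 3 steps.)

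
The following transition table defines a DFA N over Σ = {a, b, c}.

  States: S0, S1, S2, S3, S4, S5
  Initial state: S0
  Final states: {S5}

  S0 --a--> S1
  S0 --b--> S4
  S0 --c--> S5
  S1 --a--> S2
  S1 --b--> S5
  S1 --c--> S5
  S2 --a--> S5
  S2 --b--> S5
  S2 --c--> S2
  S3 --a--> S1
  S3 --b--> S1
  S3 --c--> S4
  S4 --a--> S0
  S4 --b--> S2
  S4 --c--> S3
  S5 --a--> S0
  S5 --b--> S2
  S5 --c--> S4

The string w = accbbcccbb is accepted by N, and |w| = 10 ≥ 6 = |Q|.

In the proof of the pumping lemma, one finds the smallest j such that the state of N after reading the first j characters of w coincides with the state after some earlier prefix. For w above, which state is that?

S5

Run of N on w = a c c b b c c c b b:
  step 0: S0  (start)
  step 1: S1  (read a: S0→S1)
  step 2: S5  (read c: S1→S5)
  step 3: S4  (read c: S5→S4)
  step 4: S2  (read b: S4→S2)
  step 5: S5  (read b: S2→S5)   ← first repeat (S5 seen earlier)
  step 6: S4  (read c: S5→S4)
  step 7: S3  (read c: S4→S3)
  step 8: S4  (read c: S3→S4)
  step 9: S2  (read b: S4→S2)
  step 10: S5  (read b: S2→S5)

The earliest repeat is at step j = 5: N is in S5, which it already visited at step i = 2.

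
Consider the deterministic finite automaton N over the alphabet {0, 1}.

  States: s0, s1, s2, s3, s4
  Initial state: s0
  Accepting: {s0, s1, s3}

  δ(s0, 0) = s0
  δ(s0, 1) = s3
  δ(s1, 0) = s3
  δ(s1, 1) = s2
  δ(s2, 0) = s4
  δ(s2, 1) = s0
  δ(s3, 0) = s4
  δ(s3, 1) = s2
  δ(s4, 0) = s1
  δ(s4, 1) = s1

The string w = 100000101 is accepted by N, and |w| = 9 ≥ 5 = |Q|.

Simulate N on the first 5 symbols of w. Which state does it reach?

s4

State sequence: s0 -1-> s3 -0-> s4 -0-> s1 -0-> s3 -0-> s4

After reading 5 characters, N is in state s4.
(This kind of state-tracing is the core of the pumping-lemma construction: with 5 states, pigeonhole forces a repeat within the first 5 steps.)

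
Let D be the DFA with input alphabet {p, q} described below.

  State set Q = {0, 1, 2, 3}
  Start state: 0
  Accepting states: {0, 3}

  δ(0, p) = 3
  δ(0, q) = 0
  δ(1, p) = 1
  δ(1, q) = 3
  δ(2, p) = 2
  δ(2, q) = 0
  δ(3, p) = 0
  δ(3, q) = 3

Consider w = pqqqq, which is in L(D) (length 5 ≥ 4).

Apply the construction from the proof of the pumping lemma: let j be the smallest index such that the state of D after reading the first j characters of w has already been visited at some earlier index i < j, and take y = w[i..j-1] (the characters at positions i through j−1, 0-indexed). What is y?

State sequence: 0 -p-> 3 -q-> 3 -q-> 3 -q-> 3 -q-> 3
First repeat at step 2: 3 was already visited.

So i = 1, j = 2, giving x = w[0:1] = p, y = w[1:2] = q, z = w[2:5] = qqq.
Check: |xy| = 2 ≤ 4 and |y| = 1 ≥ 1. Reading y takes D from 3 back to 3, so every xyⁱz is accepted.
Since D has 4 states, any run of length ≥ 4 visits 4+1 states, so by pigeonhole some state repeats within the first 4 steps — that repeat gives the pumpable loop.

q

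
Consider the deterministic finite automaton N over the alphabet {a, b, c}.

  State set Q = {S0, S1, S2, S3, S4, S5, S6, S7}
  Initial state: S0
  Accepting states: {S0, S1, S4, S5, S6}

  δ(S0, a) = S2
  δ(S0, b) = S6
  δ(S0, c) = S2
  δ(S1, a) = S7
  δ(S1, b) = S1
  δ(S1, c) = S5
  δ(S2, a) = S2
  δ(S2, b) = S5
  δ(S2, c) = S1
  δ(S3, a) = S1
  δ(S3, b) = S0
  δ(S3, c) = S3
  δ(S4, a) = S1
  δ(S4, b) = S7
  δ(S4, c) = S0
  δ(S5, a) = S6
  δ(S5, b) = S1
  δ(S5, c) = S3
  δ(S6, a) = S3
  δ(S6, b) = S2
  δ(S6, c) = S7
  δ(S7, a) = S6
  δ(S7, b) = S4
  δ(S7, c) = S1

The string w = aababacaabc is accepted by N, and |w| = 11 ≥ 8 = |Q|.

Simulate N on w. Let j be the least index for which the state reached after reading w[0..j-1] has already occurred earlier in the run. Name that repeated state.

S2

State sequence: S0 -a-> S2 -a-> S2 -b-> S5 -a-> S6 -b-> S2 -a-> S2 -c-> S1 -a-> S7 -a-> S6 -b-> S2 -c-> S1
First repeat at step 2: S2 was already visited.

The earliest repeat is at step j = 2: N is in S2, which it already visited at step i = 1.
Since N has 8 states, any run of length ≥ 8 visits 8+1 states, so by pigeonhole some state repeats within the first 8 steps — that repeat gives the pumpable loop.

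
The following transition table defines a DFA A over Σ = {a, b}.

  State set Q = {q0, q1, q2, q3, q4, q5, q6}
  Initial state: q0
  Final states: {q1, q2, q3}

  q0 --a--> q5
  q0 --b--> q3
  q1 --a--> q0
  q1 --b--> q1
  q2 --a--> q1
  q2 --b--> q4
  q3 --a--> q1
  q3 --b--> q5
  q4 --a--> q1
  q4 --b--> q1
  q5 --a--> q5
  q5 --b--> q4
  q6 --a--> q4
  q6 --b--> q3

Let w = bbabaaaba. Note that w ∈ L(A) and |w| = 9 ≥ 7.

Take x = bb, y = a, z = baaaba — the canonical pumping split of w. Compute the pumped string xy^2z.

xy^2z = bb·a·a·baaaba = bbaabaaaba.
Reading y = a takes A from q5 back to q5, so after x·y·y the machine is still in q5, and z then leads to the accepting state q1. Hence bbaabaaaba ∈ L(A).

bbaabaaaba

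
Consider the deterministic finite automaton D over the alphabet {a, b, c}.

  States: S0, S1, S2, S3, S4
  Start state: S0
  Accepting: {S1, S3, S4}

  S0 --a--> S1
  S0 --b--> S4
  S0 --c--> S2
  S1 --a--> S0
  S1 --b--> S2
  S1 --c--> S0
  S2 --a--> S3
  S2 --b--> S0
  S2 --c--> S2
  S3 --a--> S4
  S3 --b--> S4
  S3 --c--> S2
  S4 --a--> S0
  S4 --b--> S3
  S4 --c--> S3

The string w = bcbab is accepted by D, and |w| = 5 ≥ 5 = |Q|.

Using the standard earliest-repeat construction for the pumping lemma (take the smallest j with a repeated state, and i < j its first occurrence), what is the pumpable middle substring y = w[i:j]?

Run of D on w = b c b a b:
  step 0: S0  (start)
  step 1: S4  (read b: S0→S4)
  step 2: S3  (read c: S4→S3)
  step 3: S4  (read b: S3→S4)   ← first repeat (S4 seen earlier)
  step 4: S0  (read a: S4→S0)
  step 5: S4  (read b: S0→S4)

So i = 1, j = 3, giving x = w[0:1] = b, y = w[1:3] = cb, z = w[3:5] = ab.
Check: |xy| = 3 ≤ 5 and |y| = 2 ≥ 1. Reading y takes D from S4 back to S4, so every xyⁱz is accepted.
With |Q| = 5, pigeonhole forces a state repeat no later than step 5; the substring read between the first and second visits to that state can be pumped.

cb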